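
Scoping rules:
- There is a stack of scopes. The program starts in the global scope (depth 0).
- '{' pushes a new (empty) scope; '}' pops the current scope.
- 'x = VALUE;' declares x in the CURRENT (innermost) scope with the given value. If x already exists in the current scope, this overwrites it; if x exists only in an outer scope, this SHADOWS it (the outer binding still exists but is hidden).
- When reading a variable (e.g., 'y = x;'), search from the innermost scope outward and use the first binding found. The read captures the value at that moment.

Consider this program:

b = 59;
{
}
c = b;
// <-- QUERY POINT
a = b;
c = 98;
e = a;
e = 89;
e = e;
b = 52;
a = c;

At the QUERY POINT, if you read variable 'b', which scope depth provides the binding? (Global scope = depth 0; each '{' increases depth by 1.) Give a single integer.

Step 1: declare b=59 at depth 0
Step 2: enter scope (depth=1)
Step 3: exit scope (depth=0)
Step 4: declare c=(read b)=59 at depth 0
Visible at query point: b=59 c=59

Answer: 0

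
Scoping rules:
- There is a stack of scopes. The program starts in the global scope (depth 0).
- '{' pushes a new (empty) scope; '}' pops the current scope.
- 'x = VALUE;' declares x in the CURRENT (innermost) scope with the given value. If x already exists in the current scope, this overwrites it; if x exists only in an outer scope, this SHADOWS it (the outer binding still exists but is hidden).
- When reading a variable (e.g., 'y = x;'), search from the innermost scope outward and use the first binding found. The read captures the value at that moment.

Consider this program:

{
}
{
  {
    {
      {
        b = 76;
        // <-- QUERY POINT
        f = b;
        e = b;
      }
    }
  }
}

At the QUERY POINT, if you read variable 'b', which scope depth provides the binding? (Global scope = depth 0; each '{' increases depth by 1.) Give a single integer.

Answer: 4

Derivation:
Step 1: enter scope (depth=1)
Step 2: exit scope (depth=0)
Step 3: enter scope (depth=1)
Step 4: enter scope (depth=2)
Step 5: enter scope (depth=3)
Step 6: enter scope (depth=4)
Step 7: declare b=76 at depth 4
Visible at query point: b=76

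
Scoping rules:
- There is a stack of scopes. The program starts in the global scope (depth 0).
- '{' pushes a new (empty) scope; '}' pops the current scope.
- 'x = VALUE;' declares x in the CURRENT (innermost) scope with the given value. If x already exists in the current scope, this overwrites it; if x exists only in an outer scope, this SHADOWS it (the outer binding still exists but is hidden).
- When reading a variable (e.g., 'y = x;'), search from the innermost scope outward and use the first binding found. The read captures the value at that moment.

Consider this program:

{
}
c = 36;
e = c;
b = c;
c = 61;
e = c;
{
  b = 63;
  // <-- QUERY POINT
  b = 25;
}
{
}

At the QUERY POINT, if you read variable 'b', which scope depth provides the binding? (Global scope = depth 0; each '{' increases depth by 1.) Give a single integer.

Answer: 1

Derivation:
Step 1: enter scope (depth=1)
Step 2: exit scope (depth=0)
Step 3: declare c=36 at depth 0
Step 4: declare e=(read c)=36 at depth 0
Step 5: declare b=(read c)=36 at depth 0
Step 6: declare c=61 at depth 0
Step 7: declare e=(read c)=61 at depth 0
Step 8: enter scope (depth=1)
Step 9: declare b=63 at depth 1
Visible at query point: b=63 c=61 e=61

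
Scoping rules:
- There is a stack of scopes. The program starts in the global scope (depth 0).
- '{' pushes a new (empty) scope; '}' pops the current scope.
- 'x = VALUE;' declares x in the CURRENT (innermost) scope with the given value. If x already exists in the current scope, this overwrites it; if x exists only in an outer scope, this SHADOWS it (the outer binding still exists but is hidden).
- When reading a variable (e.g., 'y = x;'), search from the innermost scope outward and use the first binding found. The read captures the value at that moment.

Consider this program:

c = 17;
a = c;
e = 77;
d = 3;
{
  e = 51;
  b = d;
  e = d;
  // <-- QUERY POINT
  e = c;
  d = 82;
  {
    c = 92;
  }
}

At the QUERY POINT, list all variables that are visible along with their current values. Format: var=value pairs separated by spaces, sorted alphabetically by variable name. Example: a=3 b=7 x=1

Step 1: declare c=17 at depth 0
Step 2: declare a=(read c)=17 at depth 0
Step 3: declare e=77 at depth 0
Step 4: declare d=3 at depth 0
Step 5: enter scope (depth=1)
Step 6: declare e=51 at depth 1
Step 7: declare b=(read d)=3 at depth 1
Step 8: declare e=(read d)=3 at depth 1
Visible at query point: a=17 b=3 c=17 d=3 e=3

Answer: a=17 b=3 c=17 d=3 e=3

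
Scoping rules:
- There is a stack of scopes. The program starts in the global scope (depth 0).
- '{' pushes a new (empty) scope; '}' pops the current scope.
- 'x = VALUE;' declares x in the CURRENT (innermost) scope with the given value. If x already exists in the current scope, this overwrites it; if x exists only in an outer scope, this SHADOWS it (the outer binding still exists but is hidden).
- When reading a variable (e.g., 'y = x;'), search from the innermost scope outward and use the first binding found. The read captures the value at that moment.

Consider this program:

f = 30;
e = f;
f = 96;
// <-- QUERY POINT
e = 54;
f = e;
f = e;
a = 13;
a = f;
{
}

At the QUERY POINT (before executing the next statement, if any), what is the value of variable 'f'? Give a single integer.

Step 1: declare f=30 at depth 0
Step 2: declare e=(read f)=30 at depth 0
Step 3: declare f=96 at depth 0
Visible at query point: e=30 f=96

Answer: 96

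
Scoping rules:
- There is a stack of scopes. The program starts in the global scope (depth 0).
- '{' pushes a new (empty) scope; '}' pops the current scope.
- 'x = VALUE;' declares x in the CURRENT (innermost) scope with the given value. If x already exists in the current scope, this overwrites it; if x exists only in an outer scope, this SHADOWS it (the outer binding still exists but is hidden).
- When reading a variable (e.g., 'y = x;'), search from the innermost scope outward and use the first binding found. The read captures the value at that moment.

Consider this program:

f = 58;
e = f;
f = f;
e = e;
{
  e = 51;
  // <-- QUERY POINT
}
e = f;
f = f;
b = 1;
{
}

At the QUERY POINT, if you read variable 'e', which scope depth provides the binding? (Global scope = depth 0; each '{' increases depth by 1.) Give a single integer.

Answer: 1

Derivation:
Step 1: declare f=58 at depth 0
Step 2: declare e=(read f)=58 at depth 0
Step 3: declare f=(read f)=58 at depth 0
Step 4: declare e=(read e)=58 at depth 0
Step 5: enter scope (depth=1)
Step 6: declare e=51 at depth 1
Visible at query point: e=51 f=58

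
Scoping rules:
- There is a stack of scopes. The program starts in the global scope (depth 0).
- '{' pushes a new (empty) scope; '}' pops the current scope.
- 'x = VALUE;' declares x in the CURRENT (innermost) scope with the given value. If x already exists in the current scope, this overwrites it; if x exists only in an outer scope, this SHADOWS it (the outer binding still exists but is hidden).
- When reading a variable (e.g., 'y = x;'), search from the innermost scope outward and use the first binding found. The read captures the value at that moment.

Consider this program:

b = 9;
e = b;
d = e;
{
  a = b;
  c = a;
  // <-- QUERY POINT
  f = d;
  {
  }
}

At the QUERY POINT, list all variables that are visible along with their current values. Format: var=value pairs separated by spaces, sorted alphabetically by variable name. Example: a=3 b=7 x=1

Answer: a=9 b=9 c=9 d=9 e=9

Derivation:
Step 1: declare b=9 at depth 0
Step 2: declare e=(read b)=9 at depth 0
Step 3: declare d=(read e)=9 at depth 0
Step 4: enter scope (depth=1)
Step 5: declare a=(read b)=9 at depth 1
Step 6: declare c=(read a)=9 at depth 1
Visible at query point: a=9 b=9 c=9 d=9 e=9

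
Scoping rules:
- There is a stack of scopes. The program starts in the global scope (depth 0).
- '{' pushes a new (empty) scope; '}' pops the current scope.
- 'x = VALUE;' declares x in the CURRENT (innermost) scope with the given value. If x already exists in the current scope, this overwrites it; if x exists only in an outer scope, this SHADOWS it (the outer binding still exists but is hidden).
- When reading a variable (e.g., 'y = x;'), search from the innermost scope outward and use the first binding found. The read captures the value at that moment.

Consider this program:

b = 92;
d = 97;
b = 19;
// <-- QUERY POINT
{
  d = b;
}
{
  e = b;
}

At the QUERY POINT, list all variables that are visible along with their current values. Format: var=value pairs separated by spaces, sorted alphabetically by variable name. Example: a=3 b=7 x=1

Step 1: declare b=92 at depth 0
Step 2: declare d=97 at depth 0
Step 3: declare b=19 at depth 0
Visible at query point: b=19 d=97

Answer: b=19 d=97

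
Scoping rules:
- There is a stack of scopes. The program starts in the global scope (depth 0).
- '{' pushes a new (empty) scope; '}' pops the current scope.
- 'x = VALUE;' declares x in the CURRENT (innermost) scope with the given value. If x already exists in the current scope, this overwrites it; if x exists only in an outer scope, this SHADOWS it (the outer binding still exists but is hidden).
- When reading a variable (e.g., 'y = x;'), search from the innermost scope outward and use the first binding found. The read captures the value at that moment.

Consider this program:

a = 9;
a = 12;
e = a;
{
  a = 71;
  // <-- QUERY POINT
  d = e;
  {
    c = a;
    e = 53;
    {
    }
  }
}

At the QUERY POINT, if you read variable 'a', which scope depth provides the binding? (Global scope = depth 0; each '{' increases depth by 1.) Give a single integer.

Answer: 1

Derivation:
Step 1: declare a=9 at depth 0
Step 2: declare a=12 at depth 0
Step 3: declare e=(read a)=12 at depth 0
Step 4: enter scope (depth=1)
Step 5: declare a=71 at depth 1
Visible at query point: a=71 e=12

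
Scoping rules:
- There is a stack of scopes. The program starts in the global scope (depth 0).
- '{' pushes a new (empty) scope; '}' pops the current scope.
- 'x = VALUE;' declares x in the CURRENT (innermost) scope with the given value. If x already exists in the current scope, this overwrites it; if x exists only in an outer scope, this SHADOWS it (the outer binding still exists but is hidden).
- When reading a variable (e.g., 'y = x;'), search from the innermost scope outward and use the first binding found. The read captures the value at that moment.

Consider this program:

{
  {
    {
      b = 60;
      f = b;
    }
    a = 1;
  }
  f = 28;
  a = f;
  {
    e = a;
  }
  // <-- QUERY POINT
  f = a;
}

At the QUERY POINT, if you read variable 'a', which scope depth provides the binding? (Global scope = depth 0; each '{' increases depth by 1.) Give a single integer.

Step 1: enter scope (depth=1)
Step 2: enter scope (depth=2)
Step 3: enter scope (depth=3)
Step 4: declare b=60 at depth 3
Step 5: declare f=(read b)=60 at depth 3
Step 6: exit scope (depth=2)
Step 7: declare a=1 at depth 2
Step 8: exit scope (depth=1)
Step 9: declare f=28 at depth 1
Step 10: declare a=(read f)=28 at depth 1
Step 11: enter scope (depth=2)
Step 12: declare e=(read a)=28 at depth 2
Step 13: exit scope (depth=1)
Visible at query point: a=28 f=28

Answer: 1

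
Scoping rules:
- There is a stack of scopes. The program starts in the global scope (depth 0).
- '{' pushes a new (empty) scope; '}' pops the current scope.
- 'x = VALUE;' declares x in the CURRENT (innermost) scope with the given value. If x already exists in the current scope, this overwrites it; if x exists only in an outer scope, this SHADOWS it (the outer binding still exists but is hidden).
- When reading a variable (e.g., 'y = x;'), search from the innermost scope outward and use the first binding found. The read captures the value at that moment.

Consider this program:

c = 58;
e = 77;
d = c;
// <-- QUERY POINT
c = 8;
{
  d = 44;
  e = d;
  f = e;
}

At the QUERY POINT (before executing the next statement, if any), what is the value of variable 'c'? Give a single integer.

Answer: 58

Derivation:
Step 1: declare c=58 at depth 0
Step 2: declare e=77 at depth 0
Step 3: declare d=(read c)=58 at depth 0
Visible at query point: c=58 d=58 e=77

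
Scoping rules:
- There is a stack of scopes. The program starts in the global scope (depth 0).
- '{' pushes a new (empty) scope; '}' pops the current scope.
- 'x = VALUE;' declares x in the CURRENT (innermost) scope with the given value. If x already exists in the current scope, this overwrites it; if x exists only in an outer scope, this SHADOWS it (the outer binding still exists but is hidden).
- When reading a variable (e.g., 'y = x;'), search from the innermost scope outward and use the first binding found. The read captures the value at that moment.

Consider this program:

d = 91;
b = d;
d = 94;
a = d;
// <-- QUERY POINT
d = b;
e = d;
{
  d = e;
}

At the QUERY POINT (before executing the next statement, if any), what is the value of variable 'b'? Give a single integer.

Step 1: declare d=91 at depth 0
Step 2: declare b=(read d)=91 at depth 0
Step 3: declare d=94 at depth 0
Step 4: declare a=(read d)=94 at depth 0
Visible at query point: a=94 b=91 d=94

Answer: 91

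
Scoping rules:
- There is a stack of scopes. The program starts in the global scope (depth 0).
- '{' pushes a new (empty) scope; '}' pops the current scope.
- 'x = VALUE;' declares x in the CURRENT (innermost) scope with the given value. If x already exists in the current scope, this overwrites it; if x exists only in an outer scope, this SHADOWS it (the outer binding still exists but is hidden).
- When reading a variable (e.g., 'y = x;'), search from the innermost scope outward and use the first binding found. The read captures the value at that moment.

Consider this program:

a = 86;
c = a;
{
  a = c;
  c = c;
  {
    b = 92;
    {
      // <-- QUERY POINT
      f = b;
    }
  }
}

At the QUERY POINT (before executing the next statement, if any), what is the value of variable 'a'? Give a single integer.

Answer: 86

Derivation:
Step 1: declare a=86 at depth 0
Step 2: declare c=(read a)=86 at depth 0
Step 3: enter scope (depth=1)
Step 4: declare a=(read c)=86 at depth 1
Step 5: declare c=(read c)=86 at depth 1
Step 6: enter scope (depth=2)
Step 7: declare b=92 at depth 2
Step 8: enter scope (depth=3)
Visible at query point: a=86 b=92 c=86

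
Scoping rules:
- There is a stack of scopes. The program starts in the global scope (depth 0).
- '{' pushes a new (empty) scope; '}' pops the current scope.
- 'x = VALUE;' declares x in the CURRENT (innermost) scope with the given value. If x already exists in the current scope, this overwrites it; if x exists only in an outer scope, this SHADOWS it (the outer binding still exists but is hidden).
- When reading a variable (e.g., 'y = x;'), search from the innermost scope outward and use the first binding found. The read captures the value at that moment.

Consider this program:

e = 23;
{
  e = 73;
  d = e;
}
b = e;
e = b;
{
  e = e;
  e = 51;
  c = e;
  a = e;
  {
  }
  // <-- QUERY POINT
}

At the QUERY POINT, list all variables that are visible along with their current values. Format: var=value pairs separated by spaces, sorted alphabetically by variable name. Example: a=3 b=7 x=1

Step 1: declare e=23 at depth 0
Step 2: enter scope (depth=1)
Step 3: declare e=73 at depth 1
Step 4: declare d=(read e)=73 at depth 1
Step 5: exit scope (depth=0)
Step 6: declare b=(read e)=23 at depth 0
Step 7: declare e=(read b)=23 at depth 0
Step 8: enter scope (depth=1)
Step 9: declare e=(read e)=23 at depth 1
Step 10: declare e=51 at depth 1
Step 11: declare c=(read e)=51 at depth 1
Step 12: declare a=(read e)=51 at depth 1
Step 13: enter scope (depth=2)
Step 14: exit scope (depth=1)
Visible at query point: a=51 b=23 c=51 e=51

Answer: a=51 b=23 c=51 e=51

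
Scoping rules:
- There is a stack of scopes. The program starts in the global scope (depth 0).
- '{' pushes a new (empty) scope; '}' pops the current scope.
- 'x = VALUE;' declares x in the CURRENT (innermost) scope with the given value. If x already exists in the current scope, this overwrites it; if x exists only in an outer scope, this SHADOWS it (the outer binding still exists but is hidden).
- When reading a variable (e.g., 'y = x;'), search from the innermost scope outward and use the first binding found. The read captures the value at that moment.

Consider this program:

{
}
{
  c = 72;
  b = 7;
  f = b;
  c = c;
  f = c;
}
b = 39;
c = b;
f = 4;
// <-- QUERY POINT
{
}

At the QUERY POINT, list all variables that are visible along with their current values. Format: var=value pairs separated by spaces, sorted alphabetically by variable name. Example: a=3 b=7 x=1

Answer: b=39 c=39 f=4

Derivation:
Step 1: enter scope (depth=1)
Step 2: exit scope (depth=0)
Step 3: enter scope (depth=1)
Step 4: declare c=72 at depth 1
Step 5: declare b=7 at depth 1
Step 6: declare f=(read b)=7 at depth 1
Step 7: declare c=(read c)=72 at depth 1
Step 8: declare f=(read c)=72 at depth 1
Step 9: exit scope (depth=0)
Step 10: declare b=39 at depth 0
Step 11: declare c=(read b)=39 at depth 0
Step 12: declare f=4 at depth 0
Visible at query point: b=39 c=39 f=4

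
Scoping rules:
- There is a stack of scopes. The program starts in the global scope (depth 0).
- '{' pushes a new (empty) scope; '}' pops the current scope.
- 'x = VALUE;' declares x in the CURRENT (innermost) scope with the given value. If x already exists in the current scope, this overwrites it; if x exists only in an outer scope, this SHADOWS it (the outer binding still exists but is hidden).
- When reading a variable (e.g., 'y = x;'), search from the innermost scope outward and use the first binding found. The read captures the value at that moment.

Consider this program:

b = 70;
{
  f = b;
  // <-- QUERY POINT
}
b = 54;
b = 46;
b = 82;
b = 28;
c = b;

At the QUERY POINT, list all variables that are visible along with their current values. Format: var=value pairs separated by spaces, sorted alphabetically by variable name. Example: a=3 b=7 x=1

Step 1: declare b=70 at depth 0
Step 2: enter scope (depth=1)
Step 3: declare f=(read b)=70 at depth 1
Visible at query point: b=70 f=70

Answer: b=70 f=70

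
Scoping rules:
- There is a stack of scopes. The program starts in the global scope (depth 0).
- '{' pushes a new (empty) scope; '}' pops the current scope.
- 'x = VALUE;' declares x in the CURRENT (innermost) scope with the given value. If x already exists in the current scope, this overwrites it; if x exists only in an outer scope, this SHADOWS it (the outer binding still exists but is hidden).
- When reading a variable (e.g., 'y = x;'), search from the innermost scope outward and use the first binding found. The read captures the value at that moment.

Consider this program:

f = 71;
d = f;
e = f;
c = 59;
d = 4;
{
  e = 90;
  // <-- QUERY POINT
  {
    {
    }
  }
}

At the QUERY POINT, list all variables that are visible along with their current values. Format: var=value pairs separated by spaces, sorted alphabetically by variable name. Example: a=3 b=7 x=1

Answer: c=59 d=4 e=90 f=71

Derivation:
Step 1: declare f=71 at depth 0
Step 2: declare d=(read f)=71 at depth 0
Step 3: declare e=(read f)=71 at depth 0
Step 4: declare c=59 at depth 0
Step 5: declare d=4 at depth 0
Step 6: enter scope (depth=1)
Step 7: declare e=90 at depth 1
Visible at query point: c=59 d=4 e=90 f=71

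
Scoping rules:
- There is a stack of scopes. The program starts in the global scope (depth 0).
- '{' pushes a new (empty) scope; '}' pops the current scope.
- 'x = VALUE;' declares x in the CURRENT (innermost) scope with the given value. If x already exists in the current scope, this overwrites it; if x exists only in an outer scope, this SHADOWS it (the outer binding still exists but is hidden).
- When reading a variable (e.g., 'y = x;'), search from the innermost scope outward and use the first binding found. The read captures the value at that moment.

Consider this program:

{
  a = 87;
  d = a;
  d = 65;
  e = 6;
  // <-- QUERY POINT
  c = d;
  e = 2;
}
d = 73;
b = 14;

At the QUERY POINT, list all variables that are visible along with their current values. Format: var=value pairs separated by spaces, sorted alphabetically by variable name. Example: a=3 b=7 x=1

Answer: a=87 d=65 e=6

Derivation:
Step 1: enter scope (depth=1)
Step 2: declare a=87 at depth 1
Step 3: declare d=(read a)=87 at depth 1
Step 4: declare d=65 at depth 1
Step 5: declare e=6 at depth 1
Visible at query point: a=87 d=65 e=6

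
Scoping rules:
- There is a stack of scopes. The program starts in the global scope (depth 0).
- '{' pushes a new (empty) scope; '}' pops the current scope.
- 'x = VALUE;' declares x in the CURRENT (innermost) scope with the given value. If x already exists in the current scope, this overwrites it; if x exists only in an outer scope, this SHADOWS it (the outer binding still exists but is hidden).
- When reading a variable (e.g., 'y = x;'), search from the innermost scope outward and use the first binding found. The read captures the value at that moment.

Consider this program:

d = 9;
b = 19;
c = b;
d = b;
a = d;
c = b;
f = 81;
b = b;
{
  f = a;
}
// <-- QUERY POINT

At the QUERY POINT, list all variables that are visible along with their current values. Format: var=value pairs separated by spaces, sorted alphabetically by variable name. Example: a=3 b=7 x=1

Answer: a=19 b=19 c=19 d=19 f=81

Derivation:
Step 1: declare d=9 at depth 0
Step 2: declare b=19 at depth 0
Step 3: declare c=(read b)=19 at depth 0
Step 4: declare d=(read b)=19 at depth 0
Step 5: declare a=(read d)=19 at depth 0
Step 6: declare c=(read b)=19 at depth 0
Step 7: declare f=81 at depth 0
Step 8: declare b=(read b)=19 at depth 0
Step 9: enter scope (depth=1)
Step 10: declare f=(read a)=19 at depth 1
Step 11: exit scope (depth=0)
Visible at query point: a=19 b=19 c=19 d=19 f=81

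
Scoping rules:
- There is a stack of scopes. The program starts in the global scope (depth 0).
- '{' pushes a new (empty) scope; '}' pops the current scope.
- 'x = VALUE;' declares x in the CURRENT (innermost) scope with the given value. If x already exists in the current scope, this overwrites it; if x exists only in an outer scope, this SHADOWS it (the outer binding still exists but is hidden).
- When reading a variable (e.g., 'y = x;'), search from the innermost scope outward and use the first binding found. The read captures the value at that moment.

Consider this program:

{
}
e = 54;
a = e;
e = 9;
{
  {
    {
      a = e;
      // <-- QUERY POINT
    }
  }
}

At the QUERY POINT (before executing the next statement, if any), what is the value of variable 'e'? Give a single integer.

Answer: 9

Derivation:
Step 1: enter scope (depth=1)
Step 2: exit scope (depth=0)
Step 3: declare e=54 at depth 0
Step 4: declare a=(read e)=54 at depth 0
Step 5: declare e=9 at depth 0
Step 6: enter scope (depth=1)
Step 7: enter scope (depth=2)
Step 8: enter scope (depth=3)
Step 9: declare a=(read e)=9 at depth 3
Visible at query point: a=9 e=9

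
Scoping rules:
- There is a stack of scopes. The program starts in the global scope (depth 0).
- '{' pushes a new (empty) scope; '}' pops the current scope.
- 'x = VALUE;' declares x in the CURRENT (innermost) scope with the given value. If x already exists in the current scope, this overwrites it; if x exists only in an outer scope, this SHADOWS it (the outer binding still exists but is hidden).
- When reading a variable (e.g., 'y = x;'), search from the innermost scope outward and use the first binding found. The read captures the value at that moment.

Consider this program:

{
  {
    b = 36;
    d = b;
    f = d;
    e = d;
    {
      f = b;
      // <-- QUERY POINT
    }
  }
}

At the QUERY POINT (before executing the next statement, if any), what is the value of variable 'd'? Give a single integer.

Answer: 36

Derivation:
Step 1: enter scope (depth=1)
Step 2: enter scope (depth=2)
Step 3: declare b=36 at depth 2
Step 4: declare d=(read b)=36 at depth 2
Step 5: declare f=(read d)=36 at depth 2
Step 6: declare e=(read d)=36 at depth 2
Step 7: enter scope (depth=3)
Step 8: declare f=(read b)=36 at depth 3
Visible at query point: b=36 d=36 e=36 f=36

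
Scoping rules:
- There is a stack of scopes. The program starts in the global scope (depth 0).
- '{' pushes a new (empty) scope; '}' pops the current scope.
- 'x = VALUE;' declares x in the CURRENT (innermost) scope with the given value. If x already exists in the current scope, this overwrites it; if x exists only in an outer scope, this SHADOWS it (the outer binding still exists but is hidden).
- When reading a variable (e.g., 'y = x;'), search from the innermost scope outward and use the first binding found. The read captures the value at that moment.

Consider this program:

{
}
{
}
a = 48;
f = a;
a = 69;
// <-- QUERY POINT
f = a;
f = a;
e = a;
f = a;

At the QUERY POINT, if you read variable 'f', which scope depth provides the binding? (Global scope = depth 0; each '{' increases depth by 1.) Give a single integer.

Answer: 0

Derivation:
Step 1: enter scope (depth=1)
Step 2: exit scope (depth=0)
Step 3: enter scope (depth=1)
Step 4: exit scope (depth=0)
Step 5: declare a=48 at depth 0
Step 6: declare f=(read a)=48 at depth 0
Step 7: declare a=69 at depth 0
Visible at query point: a=69 f=48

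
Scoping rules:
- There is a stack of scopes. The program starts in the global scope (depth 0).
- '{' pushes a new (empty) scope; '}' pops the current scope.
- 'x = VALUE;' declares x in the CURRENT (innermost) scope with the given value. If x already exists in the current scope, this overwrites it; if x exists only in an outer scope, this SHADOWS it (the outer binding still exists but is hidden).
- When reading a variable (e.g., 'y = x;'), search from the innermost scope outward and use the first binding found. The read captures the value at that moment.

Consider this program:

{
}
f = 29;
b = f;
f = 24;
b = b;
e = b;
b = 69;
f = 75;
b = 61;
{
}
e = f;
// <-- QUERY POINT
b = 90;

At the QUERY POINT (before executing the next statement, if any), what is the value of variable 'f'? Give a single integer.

Step 1: enter scope (depth=1)
Step 2: exit scope (depth=0)
Step 3: declare f=29 at depth 0
Step 4: declare b=(read f)=29 at depth 0
Step 5: declare f=24 at depth 0
Step 6: declare b=(read b)=29 at depth 0
Step 7: declare e=(read b)=29 at depth 0
Step 8: declare b=69 at depth 0
Step 9: declare f=75 at depth 0
Step 10: declare b=61 at depth 0
Step 11: enter scope (depth=1)
Step 12: exit scope (depth=0)
Step 13: declare e=(read f)=75 at depth 0
Visible at query point: b=61 e=75 f=75

Answer: 75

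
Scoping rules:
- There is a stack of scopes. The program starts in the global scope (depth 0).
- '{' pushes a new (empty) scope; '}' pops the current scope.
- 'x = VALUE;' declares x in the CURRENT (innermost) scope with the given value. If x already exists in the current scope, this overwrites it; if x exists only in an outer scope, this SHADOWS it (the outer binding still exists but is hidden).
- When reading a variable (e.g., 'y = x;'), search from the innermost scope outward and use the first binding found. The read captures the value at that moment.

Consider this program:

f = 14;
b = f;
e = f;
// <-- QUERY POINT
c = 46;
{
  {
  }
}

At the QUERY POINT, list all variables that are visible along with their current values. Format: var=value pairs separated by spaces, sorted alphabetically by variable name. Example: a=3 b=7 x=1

Step 1: declare f=14 at depth 0
Step 2: declare b=(read f)=14 at depth 0
Step 3: declare e=(read f)=14 at depth 0
Visible at query point: b=14 e=14 f=14

Answer: b=14 e=14 f=14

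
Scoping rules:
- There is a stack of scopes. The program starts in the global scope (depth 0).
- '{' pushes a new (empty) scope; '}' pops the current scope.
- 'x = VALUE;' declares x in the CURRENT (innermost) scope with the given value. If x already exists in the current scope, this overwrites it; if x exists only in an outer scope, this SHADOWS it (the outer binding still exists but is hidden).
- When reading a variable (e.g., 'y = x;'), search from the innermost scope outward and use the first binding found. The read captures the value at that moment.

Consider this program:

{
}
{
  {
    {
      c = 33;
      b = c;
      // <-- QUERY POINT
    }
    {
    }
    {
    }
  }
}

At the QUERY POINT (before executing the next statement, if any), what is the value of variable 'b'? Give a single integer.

Step 1: enter scope (depth=1)
Step 2: exit scope (depth=0)
Step 3: enter scope (depth=1)
Step 4: enter scope (depth=2)
Step 5: enter scope (depth=3)
Step 6: declare c=33 at depth 3
Step 7: declare b=(read c)=33 at depth 3
Visible at query point: b=33 c=33

Answer: 33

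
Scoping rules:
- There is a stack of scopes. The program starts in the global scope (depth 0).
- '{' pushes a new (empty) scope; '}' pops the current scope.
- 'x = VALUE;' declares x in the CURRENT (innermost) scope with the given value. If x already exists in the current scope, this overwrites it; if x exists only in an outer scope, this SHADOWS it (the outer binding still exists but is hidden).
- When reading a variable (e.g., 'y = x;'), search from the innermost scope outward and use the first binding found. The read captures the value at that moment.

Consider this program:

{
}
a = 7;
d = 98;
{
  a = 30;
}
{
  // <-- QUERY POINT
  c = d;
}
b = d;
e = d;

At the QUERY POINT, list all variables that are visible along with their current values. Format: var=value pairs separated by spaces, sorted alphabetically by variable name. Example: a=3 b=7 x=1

Answer: a=7 d=98

Derivation:
Step 1: enter scope (depth=1)
Step 2: exit scope (depth=0)
Step 3: declare a=7 at depth 0
Step 4: declare d=98 at depth 0
Step 5: enter scope (depth=1)
Step 6: declare a=30 at depth 1
Step 7: exit scope (depth=0)
Step 8: enter scope (depth=1)
Visible at query point: a=7 d=98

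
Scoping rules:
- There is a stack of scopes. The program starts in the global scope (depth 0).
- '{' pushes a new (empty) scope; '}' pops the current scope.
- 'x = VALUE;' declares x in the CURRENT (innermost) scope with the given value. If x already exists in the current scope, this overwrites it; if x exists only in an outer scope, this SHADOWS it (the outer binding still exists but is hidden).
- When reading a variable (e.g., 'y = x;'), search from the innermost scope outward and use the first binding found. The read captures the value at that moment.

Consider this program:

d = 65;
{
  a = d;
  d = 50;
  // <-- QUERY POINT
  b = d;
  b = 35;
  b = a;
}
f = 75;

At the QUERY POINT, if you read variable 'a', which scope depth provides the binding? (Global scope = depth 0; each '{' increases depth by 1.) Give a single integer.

Answer: 1

Derivation:
Step 1: declare d=65 at depth 0
Step 2: enter scope (depth=1)
Step 3: declare a=(read d)=65 at depth 1
Step 4: declare d=50 at depth 1
Visible at query point: a=65 d=50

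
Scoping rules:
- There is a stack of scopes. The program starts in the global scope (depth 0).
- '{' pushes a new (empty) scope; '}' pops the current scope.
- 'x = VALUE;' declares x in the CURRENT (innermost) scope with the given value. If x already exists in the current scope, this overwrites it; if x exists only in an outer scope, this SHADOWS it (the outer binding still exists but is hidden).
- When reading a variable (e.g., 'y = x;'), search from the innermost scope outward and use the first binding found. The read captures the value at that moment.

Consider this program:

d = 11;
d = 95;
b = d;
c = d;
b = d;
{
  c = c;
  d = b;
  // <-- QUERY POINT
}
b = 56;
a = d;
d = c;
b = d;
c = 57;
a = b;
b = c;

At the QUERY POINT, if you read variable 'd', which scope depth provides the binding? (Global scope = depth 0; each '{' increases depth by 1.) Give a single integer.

Answer: 1

Derivation:
Step 1: declare d=11 at depth 0
Step 2: declare d=95 at depth 0
Step 3: declare b=(read d)=95 at depth 0
Step 4: declare c=(read d)=95 at depth 0
Step 5: declare b=(read d)=95 at depth 0
Step 6: enter scope (depth=1)
Step 7: declare c=(read c)=95 at depth 1
Step 8: declare d=(read b)=95 at depth 1
Visible at query point: b=95 c=95 d=95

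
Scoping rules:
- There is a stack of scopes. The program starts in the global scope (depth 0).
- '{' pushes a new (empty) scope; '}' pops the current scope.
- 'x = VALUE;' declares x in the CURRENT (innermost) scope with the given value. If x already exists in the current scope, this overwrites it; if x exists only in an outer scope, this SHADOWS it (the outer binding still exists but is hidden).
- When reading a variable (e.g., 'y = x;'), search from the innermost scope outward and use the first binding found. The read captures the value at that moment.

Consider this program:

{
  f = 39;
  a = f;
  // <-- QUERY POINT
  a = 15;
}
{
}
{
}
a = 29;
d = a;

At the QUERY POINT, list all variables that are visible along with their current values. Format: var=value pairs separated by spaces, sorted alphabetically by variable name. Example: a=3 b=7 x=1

Answer: a=39 f=39

Derivation:
Step 1: enter scope (depth=1)
Step 2: declare f=39 at depth 1
Step 3: declare a=(read f)=39 at depth 1
Visible at query point: a=39 f=39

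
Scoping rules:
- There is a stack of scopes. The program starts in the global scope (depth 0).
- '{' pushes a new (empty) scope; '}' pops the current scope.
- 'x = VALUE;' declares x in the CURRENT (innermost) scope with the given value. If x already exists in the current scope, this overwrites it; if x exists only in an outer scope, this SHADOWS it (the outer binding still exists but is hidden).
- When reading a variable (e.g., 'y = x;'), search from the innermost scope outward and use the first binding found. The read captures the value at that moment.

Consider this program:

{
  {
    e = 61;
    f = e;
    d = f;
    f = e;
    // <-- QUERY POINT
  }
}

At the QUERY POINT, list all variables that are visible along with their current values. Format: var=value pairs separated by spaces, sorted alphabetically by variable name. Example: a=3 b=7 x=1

Step 1: enter scope (depth=1)
Step 2: enter scope (depth=2)
Step 3: declare e=61 at depth 2
Step 4: declare f=(read e)=61 at depth 2
Step 5: declare d=(read f)=61 at depth 2
Step 6: declare f=(read e)=61 at depth 2
Visible at query point: d=61 e=61 f=61

Answer: d=61 e=61 f=61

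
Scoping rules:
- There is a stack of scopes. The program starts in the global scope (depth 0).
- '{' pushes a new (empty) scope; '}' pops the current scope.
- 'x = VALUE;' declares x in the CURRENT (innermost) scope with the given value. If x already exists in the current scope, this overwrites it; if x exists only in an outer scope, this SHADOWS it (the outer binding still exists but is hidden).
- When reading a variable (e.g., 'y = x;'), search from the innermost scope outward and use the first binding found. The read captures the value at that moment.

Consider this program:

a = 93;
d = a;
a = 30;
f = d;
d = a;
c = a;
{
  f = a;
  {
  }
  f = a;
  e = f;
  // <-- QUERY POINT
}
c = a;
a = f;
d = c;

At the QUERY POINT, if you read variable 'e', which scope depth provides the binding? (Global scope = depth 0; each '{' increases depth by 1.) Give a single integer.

Answer: 1

Derivation:
Step 1: declare a=93 at depth 0
Step 2: declare d=(read a)=93 at depth 0
Step 3: declare a=30 at depth 0
Step 4: declare f=(read d)=93 at depth 0
Step 5: declare d=(read a)=30 at depth 0
Step 6: declare c=(read a)=30 at depth 0
Step 7: enter scope (depth=1)
Step 8: declare f=(read a)=30 at depth 1
Step 9: enter scope (depth=2)
Step 10: exit scope (depth=1)
Step 11: declare f=(read a)=30 at depth 1
Step 12: declare e=(read f)=30 at depth 1
Visible at query point: a=30 c=30 d=30 e=30 f=30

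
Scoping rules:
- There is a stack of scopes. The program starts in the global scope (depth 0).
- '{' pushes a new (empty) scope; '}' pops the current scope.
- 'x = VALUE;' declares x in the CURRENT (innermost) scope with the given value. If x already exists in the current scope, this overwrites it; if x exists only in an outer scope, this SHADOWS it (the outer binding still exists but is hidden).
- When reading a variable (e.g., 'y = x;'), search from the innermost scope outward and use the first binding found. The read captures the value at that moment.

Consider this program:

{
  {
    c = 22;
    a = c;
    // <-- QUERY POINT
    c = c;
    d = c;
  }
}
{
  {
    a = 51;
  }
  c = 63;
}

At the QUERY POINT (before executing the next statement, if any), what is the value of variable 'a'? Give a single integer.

Step 1: enter scope (depth=1)
Step 2: enter scope (depth=2)
Step 3: declare c=22 at depth 2
Step 4: declare a=(read c)=22 at depth 2
Visible at query point: a=22 c=22

Answer: 22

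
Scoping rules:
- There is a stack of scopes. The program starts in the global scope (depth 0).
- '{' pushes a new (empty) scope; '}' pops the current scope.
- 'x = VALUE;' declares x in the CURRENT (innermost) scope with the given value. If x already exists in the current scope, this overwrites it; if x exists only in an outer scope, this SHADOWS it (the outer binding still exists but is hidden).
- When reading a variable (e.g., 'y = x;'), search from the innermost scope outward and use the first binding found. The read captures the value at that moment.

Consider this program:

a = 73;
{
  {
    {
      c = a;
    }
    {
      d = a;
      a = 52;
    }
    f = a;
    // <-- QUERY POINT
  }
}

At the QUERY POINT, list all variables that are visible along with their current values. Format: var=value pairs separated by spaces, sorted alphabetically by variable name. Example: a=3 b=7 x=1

Answer: a=73 f=73

Derivation:
Step 1: declare a=73 at depth 0
Step 2: enter scope (depth=1)
Step 3: enter scope (depth=2)
Step 4: enter scope (depth=3)
Step 5: declare c=(read a)=73 at depth 3
Step 6: exit scope (depth=2)
Step 7: enter scope (depth=3)
Step 8: declare d=(read a)=73 at depth 3
Step 9: declare a=52 at depth 3
Step 10: exit scope (depth=2)
Step 11: declare f=(read a)=73 at depth 2
Visible at query point: a=73 f=73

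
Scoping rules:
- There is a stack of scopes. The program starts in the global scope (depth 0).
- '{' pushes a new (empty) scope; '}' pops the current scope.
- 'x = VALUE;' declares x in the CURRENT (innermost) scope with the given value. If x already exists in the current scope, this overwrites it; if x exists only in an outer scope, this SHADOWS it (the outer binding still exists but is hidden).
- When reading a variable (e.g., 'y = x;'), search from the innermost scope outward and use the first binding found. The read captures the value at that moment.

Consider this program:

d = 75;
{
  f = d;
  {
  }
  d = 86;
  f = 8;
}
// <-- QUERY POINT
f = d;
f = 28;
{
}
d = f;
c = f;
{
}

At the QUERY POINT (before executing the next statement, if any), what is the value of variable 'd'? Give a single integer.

Answer: 75

Derivation:
Step 1: declare d=75 at depth 0
Step 2: enter scope (depth=1)
Step 3: declare f=(read d)=75 at depth 1
Step 4: enter scope (depth=2)
Step 5: exit scope (depth=1)
Step 6: declare d=86 at depth 1
Step 7: declare f=8 at depth 1
Step 8: exit scope (depth=0)
Visible at query point: d=75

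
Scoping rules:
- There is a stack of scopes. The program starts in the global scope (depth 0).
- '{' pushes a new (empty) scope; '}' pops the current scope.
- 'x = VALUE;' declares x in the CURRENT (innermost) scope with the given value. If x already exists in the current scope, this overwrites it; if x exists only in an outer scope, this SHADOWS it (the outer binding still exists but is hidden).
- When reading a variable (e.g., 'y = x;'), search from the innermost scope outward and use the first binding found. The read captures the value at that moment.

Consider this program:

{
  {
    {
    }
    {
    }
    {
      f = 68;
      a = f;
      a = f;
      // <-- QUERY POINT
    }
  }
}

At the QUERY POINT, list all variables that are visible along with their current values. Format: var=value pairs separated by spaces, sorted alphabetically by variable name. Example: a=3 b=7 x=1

Answer: a=68 f=68

Derivation:
Step 1: enter scope (depth=1)
Step 2: enter scope (depth=2)
Step 3: enter scope (depth=3)
Step 4: exit scope (depth=2)
Step 5: enter scope (depth=3)
Step 6: exit scope (depth=2)
Step 7: enter scope (depth=3)
Step 8: declare f=68 at depth 3
Step 9: declare a=(read f)=68 at depth 3
Step 10: declare a=(read f)=68 at depth 3
Visible at query point: a=68 f=68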